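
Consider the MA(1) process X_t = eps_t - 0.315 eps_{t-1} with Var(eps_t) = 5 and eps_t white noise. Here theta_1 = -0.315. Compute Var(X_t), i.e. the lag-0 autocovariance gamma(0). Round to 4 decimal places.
\gamma(0) = 5.4961

For an MA(q) process X_t = eps_t + sum_i theta_i eps_{t-i} with
Var(eps_t) = sigma^2, the variance is
  gamma(0) = sigma^2 * (1 + sum_i theta_i^2).
  sum_i theta_i^2 = (-0.315)^2 = 0.099225.
  gamma(0) = 5 * (1 + 0.099225) = 5 * 1.099225 = 5.496125, which rounds to 5.4961.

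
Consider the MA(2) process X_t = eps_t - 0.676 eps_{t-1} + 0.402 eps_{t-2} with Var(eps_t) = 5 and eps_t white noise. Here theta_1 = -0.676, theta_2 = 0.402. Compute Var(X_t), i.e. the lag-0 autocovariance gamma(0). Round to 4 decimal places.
\gamma(0) = 8.0929

For an MA(q) process X_t = eps_t + sum_i theta_i eps_{t-i} with
Var(eps_t) = sigma^2, the variance is
  gamma(0) = sigma^2 * (1 + sum_i theta_i^2).
  sum_i theta_i^2 = (-0.676)^2 + (0.402)^2 = 0.456976 + 0.161604 = 0.61858.
  gamma(0) = 5 * (1 + 0.61858) = 5 * 1.61858 = 8.0929.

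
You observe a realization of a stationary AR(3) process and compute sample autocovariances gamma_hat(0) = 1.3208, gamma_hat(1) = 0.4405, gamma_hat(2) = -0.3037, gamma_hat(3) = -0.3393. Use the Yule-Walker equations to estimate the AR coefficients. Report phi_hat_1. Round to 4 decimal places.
\hat\phi_{1} = 0.4500

The Yule-Walker equations for an AR(p) process read, in matrix form,
  Gamma_p phi = r_p,   with   (Gamma_p)_{ij} = gamma(|i - j|),
                       (r_p)_i = gamma(i),   i,j = 1..p.
Substitute the sample gammas (Toeplitz matrix and right-hand side of size 3):
  Gamma_p = [[1.3208, 0.4405, -0.3037], [0.4405, 1.3208, 0.4405], [-0.3037, 0.4405, 1.3208]]
  r_p     = [0.4405, -0.3037, -0.3393]
Written out (R1..R3):
  (R1) 1.3208 phi_1 + 0.4405 phi_2 - 0.3037 phi_3 = 0.4405
  (R2) 0.4405 phi_1 + 1.3208 phi_2 + 0.4405 phi_3 = -0.3037
  (R3) -0.3037 phi_1 + 0.4405 phi_2 + 1.3208 phi_3 = -0.3393
Gaussian elimination:
  R2 <- R2 - (0.4405/1.3208) R1 = R2 - (0.33351) R1:  1.173889 phi_2 + 0.541787 phi_3 = -0.450611
  R3 <- R3 - (-0.3037/1.3208) R1 = R3 - (-0.229936) R1:  0.541787 phi_2 + 1.250968 phi_3 = -0.238013
  R3 <- R3 - (0.541787/1.173889) R2 = R3 - (0.461532) R2:  1.000916 phi_3 = -0.030042
Back-substitution:
  phi_hat_3 = -0.030042 / 1.000916 = -0.030014
  phi_hat_2 = (-0.450611 - (0.541787)(-0.030014)) / 1.173889 = -0.370009
  phi_hat_1 = (0.4405 - (0.4405)(-0.370009) - (-0.3037)(-0.030014)) / 1.3208 = 0.45001
So phi_hat = [0.4500, -0.3700, -0.0300].
Therefore phi_hat_1 = 0.4500.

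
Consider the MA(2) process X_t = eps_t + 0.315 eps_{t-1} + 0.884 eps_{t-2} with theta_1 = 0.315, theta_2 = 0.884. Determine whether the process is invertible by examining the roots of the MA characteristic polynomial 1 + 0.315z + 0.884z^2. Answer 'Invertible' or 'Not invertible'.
\text{Invertible}

The MA(q) characteristic polynomial is P(z) = 1 + 0.315z + 0.884z^2.
Invertibility requires all roots to lie outside the unit circle, i.e. |z| > 1 for every root.
Set 1 + (0.315) z + (0.884) z^2 = 0, i.e. a z^2 + b z + c = 0 with a = 0.884, b = 0.315, c = 1.
Discriminant D = b^2 - 4ac = (0.315)^2 - 4*(0.884)*1 = 0.099225 - (3.536) = -3.436775.
D < 0, so the roots are the complex-conjugate pair z = (-b +/- i sqrt(-D)) / (2a) = -0.1782 +/- 1.0486i.
For a conjugate pair |z|^2 = z * conj(z) = (product of roots) = c/a = 1/(0.884) = 1.131222, so |z| = sqrt(1.131222) = 1.0636 for both roots.
Moduli of all roots: 1.0636, 1.0636.
All moduli strictly greater than 1? Yes.
Verdict: Invertible.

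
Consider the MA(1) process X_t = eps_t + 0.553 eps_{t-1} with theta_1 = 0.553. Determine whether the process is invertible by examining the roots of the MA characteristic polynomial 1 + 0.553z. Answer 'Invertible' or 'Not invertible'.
\text{Invertible}

The MA(q) characteristic polynomial is P(z) = 1 + 0.553z.
Invertibility requires all roots to lie outside the unit circle, i.e. |z| > 1 for every root.
This is linear in z: 1 + (0.553) z = 0  =>  z = -1/(0.553) = -1.808318,  |z| = 1.808318.
Moduli of all roots: 1.8083.
All moduli strictly greater than 1? Yes.
Verdict: Invertible.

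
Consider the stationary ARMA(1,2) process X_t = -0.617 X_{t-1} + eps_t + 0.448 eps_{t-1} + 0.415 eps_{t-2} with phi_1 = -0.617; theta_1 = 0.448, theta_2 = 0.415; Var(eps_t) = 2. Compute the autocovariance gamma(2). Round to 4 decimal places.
\gamma(2) = 1.4783

Multiply the model equation by X_{t-k} and take expectations. With theta_0 = psi_0 = 1 and psi_j the MA(infinity) weights, this gives
  gamma(k) - sum_i phi_i gamma(k-i) = c_k,
  c_k = sigma^2 * sum_{j=k..q} theta_j psi_{j-k}   (c_k = 0 for k > q),
using gamma(-m) = gamma(m).
psi-weights needed (psi_j = theta_j + sum_i phi_i psi_{j-i}):
  psi_1 = theta_1 + phi_1 = 0.448 + (-0.617) = -0.169
  psi_2 = theta_2 + phi_1 psi_1 = 0.415 + (-0.617)(-0.169) = 0.519273
Right-hand sides:
  c_0 = sigma^2 (1 + theta_1 psi_1 + theta_2 psi_2) = 2 * (1 + (0.448)(-0.169) + (0.415)(0.519273)) = 2 * 1.139786 = 2.279573
  c_1 = sigma^2 (theta_1 + theta_2 psi_1) = 2 * (0.448 + (0.415)(-0.169)) = 0.75573
  c_2 = sigma^2 theta_2 = 2 * (0.415) = 0.83
Equations for k = 0 and k = 1 (AR order 1):
  gamma(0) = phi_1 gamma(1) + c_0
  gamma(1) = phi_1 gamma(0) + c_1
Substituting the second into the first: gamma(0) (1 - phi_1^2) = c_0 + phi_1 c_1, so
  gamma(0) = (c_0 + phi_1 c_1) / (1 - phi_1^2) = (2.279573 + (-0.617)(0.75573)) / (1 - (-0.617)^2) = 1.813287 / 0.619311 = 2.927911.
  gamma(1) = phi_1 gamma(0) + c_1 = (-0.617)(2.927911) + (0.75573) = -1.050791.
For k = 2: gamma(2) = phi_1 gamma(1) + c_2
  = (-0.617)(-1.050791) + (0.83) = 1.478338.
Therefore gamma(2) = 1.4783 (to 4 decimal places).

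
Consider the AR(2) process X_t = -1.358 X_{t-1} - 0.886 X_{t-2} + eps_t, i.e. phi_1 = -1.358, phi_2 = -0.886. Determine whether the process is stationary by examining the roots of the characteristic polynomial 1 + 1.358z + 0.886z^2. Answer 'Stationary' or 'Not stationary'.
\text{Stationary}

The AR(p) characteristic polynomial is P(z) = 1 + 1.358z + 0.886z^2.
Stationarity requires all roots to lie outside the unit circle, i.e. |z| > 1 for every root.
Set 1 + (1.358) z + (0.886) z^2 = 0, i.e. a z^2 + b z + c = 0 with a = 0.886, b = 1.358, c = 1.
Discriminant D = b^2 - 4ac = (1.358)^2 - 4*(0.886)*1 = 1.844164 - (3.544) = -1.699836.
D < 0, so the roots are the complex-conjugate pair z = (-b +/- i sqrt(-D)) / (2a) = -0.7664 +/- 0.7358i.
For a conjugate pair |z|^2 = z * conj(z) = (product of roots) = c/a = 1/(0.886) = 1.128668, so |z| = sqrt(1.128668) = 1.0624 for both roots.
Moduli of all roots: 1.0624, 1.0624.
All moduli strictly greater than 1? Yes.
Verdict: Stationary.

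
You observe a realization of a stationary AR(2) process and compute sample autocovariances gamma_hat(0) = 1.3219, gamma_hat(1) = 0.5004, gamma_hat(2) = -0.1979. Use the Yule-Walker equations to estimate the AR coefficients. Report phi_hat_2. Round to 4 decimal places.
\hat\phi_{2} = -0.3420

The Yule-Walker equations for an AR(p) process read, in matrix form,
  Gamma_p phi = r_p,   with   (Gamma_p)_{ij} = gamma(|i - j|),
                       (r_p)_i = gamma(i),   i,j = 1..p.
Substitute the sample gammas (Toeplitz matrix and right-hand side of size 2):
  Gamma_p = [[1.3219, 0.5004], [0.5004, 1.3219]]
  r_p     = [0.5004, -0.1979]
Written out:
  1.3219 phi_1 + 0.5004 phi_2 = 0.5004
  0.5004 phi_1 + 1.3219 phi_2 = -0.1979
Solve by Cramer's rule:
  det = gamma(0)^2 - gamma(1)^2 = (1.3219)^2 - (0.5004)^2 = 1.74741961 - 0.25040016 = 1.49701945
  phi_hat_1 = [gamma(1) gamma(0) - gamma(1) gamma(2)] / det = [(0.5004)(1.3219) - (0.5004)(-0.1979)] / 1.49701945 = 0.76050792 / 1.49701945 = 0.508
  phi_hat_2 = [gamma(0) gamma(2) - gamma(1)^2] / det = [(1.3219)(-0.1979) - (0.5004)^2] / 1.49701945 = -0.51200417 / 1.49701945 = -0.342
So phi_hat = [0.5080, -0.3420].
Therefore phi_hat_2 = -0.3420.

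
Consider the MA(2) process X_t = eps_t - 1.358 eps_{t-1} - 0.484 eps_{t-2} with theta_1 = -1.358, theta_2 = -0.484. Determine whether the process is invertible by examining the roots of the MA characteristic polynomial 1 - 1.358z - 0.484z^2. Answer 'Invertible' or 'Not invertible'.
\text{Not invertible}

The MA(q) characteristic polynomial is P(z) = 1 - 1.358z - 0.484z^2.
Invertibility requires all roots to lie outside the unit circle, i.e. |z| > 1 for every root.
Set 1 + (-1.358) z + (-0.484) z^2 = 0, i.e. a z^2 + b z + c = 0 with a = -0.484, b = -1.358, c = 1.
Discriminant D = b^2 - 4ac = (-1.358)^2 - 4*(-0.484)*1 = 1.844164 - (-1.936) = 3.780164.
D >= 0, so the roots are real: z = (-b +/- sqrt(D)) / (2a) = (1.358 +/- 1.944264) / (-0.968).
  z_1 = (1.358 + 1.944264) / (-0.968) = -3.4114,   |z_1| = 3.4114.
  z_2 = (1.358 - 1.944264) / (-0.968) = 0.6056,   |z_2| = 0.6056.
Moduli of all roots: 3.4114, 0.6056.
All moduli strictly greater than 1? No.
Verdict: Not invertible.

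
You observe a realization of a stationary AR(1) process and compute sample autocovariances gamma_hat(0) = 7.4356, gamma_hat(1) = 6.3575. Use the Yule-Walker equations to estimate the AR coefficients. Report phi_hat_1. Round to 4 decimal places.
\hat\phi_{1} = 0.8550

The Yule-Walker equations for an AR(p) process read, in matrix form,
  Gamma_p phi = r_p,   with   (Gamma_p)_{ij} = gamma(|i - j|),
                       (r_p)_i = gamma(i),   i,j = 1..p.
Substitute the sample gammas (Toeplitz matrix and right-hand side of size 1):
  Gamma_p = [[7.4356]]
  r_p     = [6.3575]
With p = 1 this is the single equation gamma(0) phi_1 = gamma(1):
  phi_hat_1 = gamma(1) / gamma(0) = 6.3575 / 7.4356 = 0.8550.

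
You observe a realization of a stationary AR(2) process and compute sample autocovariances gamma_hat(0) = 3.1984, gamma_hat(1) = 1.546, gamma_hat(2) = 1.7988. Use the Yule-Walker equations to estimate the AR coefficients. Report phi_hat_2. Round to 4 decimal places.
\hat\phi_{2} = 0.4290

The Yule-Walker equations for an AR(p) process read, in matrix form,
  Gamma_p phi = r_p,   with   (Gamma_p)_{ij} = gamma(|i - j|),
                       (r_p)_i = gamma(i),   i,j = 1..p.
Substitute the sample gammas (Toeplitz matrix and right-hand side of size 2):
  Gamma_p = [[3.1984, 1.546], [1.546, 3.1984]]
  r_p     = [1.546, 1.7988]
Written out:
  3.1984 phi_1 + 1.546 phi_2 = 1.546
  1.546 phi_1 + 3.1984 phi_2 = 1.7988
Solve by Cramer's rule:
  det = gamma(0)^2 - gamma(1)^2 = (3.1984)^2 - (1.546)^2 = 10.22976256 - 2.390116 = 7.83964656
  phi_hat_1 = [gamma(1) gamma(0) - gamma(1) gamma(2)] / det = [(1.546)(3.1984) - (1.546)(1.7988)] / 7.83964656 = 2.1637816 / 7.83964656 = 0.276
  phi_hat_2 = [gamma(0) gamma(2) - gamma(1)^2] / det = [(3.1984)(1.7988) - (1.546)^2] / 7.83964656 = 3.36316592 / 7.83964656 = 0.429
So phi_hat = [0.2760, 0.4290].
Therefore phi_hat_2 = 0.4290.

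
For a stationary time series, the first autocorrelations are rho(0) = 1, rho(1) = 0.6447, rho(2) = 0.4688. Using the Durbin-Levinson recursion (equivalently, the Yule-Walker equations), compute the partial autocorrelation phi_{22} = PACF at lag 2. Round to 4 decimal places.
\phi_{22} = 0.0910

The PACF at lag k is phi_{kk}, the last component of the solution
to the Yule-Walker system G_k phi = r_k where
  (G_k)_{ij} = rho(|i - j|), (r_k)_i = rho(i), i,j = 1..k.
Equivalently, Durbin-Levinson gives phi_{kk} iteratively:
  phi_{11} = rho(1)
  phi_{kk} = [rho(k) - sum_{j=1..k-1} phi_{k-1,j} rho(k-j)]
            / [1 - sum_{j=1..k-1} phi_{k-1,j} rho(j)],
  phi_{k,j} = phi_{k-1,j} - phi_{kk} phi_{k-1,k-j},  j = 1..k-1.
Step k = 1:
  phi_11 = rho(1) = 0.6447.
Step k = 2:
  phi_22 = [rho(2) - phi_11 rho(1)] / [1 - phi_11 rho(1)] = [0.4688 - (0.6447)(0.6447)] / [1 - (0.6447)(0.6447)]
         = 0.05316191 / 0.58436191 = 0.091.
Therefore phi_{22} = 0.0910.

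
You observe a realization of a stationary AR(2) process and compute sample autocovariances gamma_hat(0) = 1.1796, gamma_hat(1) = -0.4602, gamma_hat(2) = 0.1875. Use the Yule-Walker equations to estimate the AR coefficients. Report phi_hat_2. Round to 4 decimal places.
\hat\phi_{2} = 0.0080

The Yule-Walker equations for an AR(p) process read, in matrix form,
  Gamma_p phi = r_p,   with   (Gamma_p)_{ij} = gamma(|i - j|),
                       (r_p)_i = gamma(i),   i,j = 1..p.
Substitute the sample gammas (Toeplitz matrix and right-hand side of size 2):
  Gamma_p = [[1.1796, -0.4602], [-0.4602, 1.1796]]
  r_p     = [-0.4602, 0.1875]
Written out:
  1.1796 phi_1 - 0.4602 phi_2 = -0.4602
  -0.4602 phi_1 + 1.1796 phi_2 = 0.1875
Solve by Cramer's rule:
  det = gamma(0)^2 - gamma(1)^2 = (1.1796)^2 - (-0.4602)^2 = 1.39145616 - 0.21178404 = 1.17967212
  phi_hat_1 = [gamma(1) gamma(0) - gamma(1) gamma(2)] / det = [(-0.4602)(1.1796) - (-0.4602)(0.1875)] / 1.17967212 = -0.45656442 / 1.17967212 = -0.387
  phi_hat_2 = [gamma(0) gamma(2) - gamma(1)^2] / det = [(1.1796)(0.1875) - (-0.4602)^2] / 1.17967212 = 0.00939096 / 1.17967212 = 0.008
So phi_hat = [-0.3870, 0.0080].
Therefore phi_hat_2 = 0.0080.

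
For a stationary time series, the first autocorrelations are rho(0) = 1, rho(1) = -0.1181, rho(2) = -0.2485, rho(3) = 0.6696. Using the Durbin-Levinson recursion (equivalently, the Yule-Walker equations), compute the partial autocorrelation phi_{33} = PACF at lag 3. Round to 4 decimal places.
\phi_{33} = 0.6560

The PACF at lag k is phi_{kk}, the last component of the solution
to the Yule-Walker system G_k phi = r_k where
  (G_k)_{ij} = rho(|i - j|), (r_k)_i = rho(i), i,j = 1..k.
Equivalently, Durbin-Levinson gives phi_{kk} iteratively:
  phi_{11} = rho(1)
  phi_{kk} = [rho(k) - sum_{j=1..k-1} phi_{k-1,j} rho(k-j)]
            / [1 - sum_{j=1..k-1} phi_{k-1,j} rho(j)],
  phi_{k,j} = phi_{k-1,j} - phi_{kk} phi_{k-1,k-j},  j = 1..k-1.
Step k = 1:
  phi_11 = rho(1) = -0.1181.
Step k = 2:
  phi_22 = [rho(2) - phi_11 rho(1)] / [1 - phi_11 rho(1)] = [-0.2485 - (-0.1181)(-0.1181)] / [1 - (-0.1181)(-0.1181)]
         = -0.26244761 / 0.98605239 = -0.26616.
  Update: phi_21 = phi_11 - phi_22 phi_11 = -0.1181 - (-0.26616)(-0.1181) = -0.149533.
Step k = 3:
  phi_33 = [rho(3) - phi_21 rho(2) - phi_22 rho(1)] / [1 - phi_21 rho(1) - phi_22 rho(2)]
    numerator   = 0.6696 - (-0.149533)(-0.2485) - (-0.26616)(-0.1181) = 0.60100744
    denominator = 1 - (-0.149533)(-0.1181) - (-0.26616)(-0.2485) = 0.91619936
  phi_33 = 0.60100744 / 0.91619936 = 0.656.
Therefore phi_{33} = 0.6560.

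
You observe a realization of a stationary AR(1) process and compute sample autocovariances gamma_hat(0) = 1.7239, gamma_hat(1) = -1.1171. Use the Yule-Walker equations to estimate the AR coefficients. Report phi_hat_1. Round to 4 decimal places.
\hat\phi_{1} = -0.6480

The Yule-Walker equations for an AR(p) process read, in matrix form,
  Gamma_p phi = r_p,   with   (Gamma_p)_{ij} = gamma(|i - j|),
                       (r_p)_i = gamma(i),   i,j = 1..p.
Substitute the sample gammas (Toeplitz matrix and right-hand side of size 1):
  Gamma_p = [[1.7239]]
  r_p     = [-1.1171]
With p = 1 this is the single equation gamma(0) phi_1 = gamma(1):
  phi_hat_1 = gamma(1) / gamma(0) = -1.1171 / 1.7239 = -0.6480.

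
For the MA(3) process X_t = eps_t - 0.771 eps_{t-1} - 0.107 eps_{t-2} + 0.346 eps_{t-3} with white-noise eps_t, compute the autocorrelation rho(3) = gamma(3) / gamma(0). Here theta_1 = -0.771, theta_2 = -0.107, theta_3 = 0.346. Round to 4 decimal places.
\rho(3) = 0.2005

For an MA(q) process with theta_0 = 1, the autocovariance is
  gamma(k) = sigma^2 * sum_{i=0..q-k} theta_i * theta_{i+k},
and rho(k) = gamma(k) / gamma(0). Sigma^2 cancels.
  numerator   = (1)*(0.346) = 0.346.
  denominator = (1)^2 + (-0.771)^2 + (-0.107)^2 + (0.346)^2 = 1.725606.
  rho(3) = 0.346 / 1.725606 = 0.2005.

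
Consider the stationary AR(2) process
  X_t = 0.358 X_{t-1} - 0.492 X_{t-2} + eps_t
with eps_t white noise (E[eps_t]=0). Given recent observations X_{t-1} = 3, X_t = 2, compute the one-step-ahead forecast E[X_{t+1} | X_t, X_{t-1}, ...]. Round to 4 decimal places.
E[X_{t+1} \mid \mathcal F_t] = -0.7600

For an AR(p) model X_t = c + sum_i phi_i X_{t-i} + eps_t, the
one-step-ahead conditional mean is
  E[X_{t+1} | X_t, ...] = c + sum_i phi_i X_{t+1-i}.
Substitute known values:
  E[X_{t+1} | ...] = (0.358) * (2) + (-0.492) * (3)
                   = -0.7600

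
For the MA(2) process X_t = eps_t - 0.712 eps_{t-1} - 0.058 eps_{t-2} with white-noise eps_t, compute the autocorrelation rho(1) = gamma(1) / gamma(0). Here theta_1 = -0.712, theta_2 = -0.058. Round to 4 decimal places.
\rho(1) = -0.4441

For an MA(q) process with theta_0 = 1, the autocovariance is
  gamma(k) = sigma^2 * sum_{i=0..q-k} theta_i * theta_{i+k},
and rho(k) = gamma(k) / gamma(0). Sigma^2 cancels.
  numerator   = (1)*(-0.712) + (-0.712)*(-0.058) = -0.670704.
  denominator = (1)^2 + (-0.712)^2 + (-0.058)^2 = 1.510308.
  rho(1) = -0.670704 / 1.510308 = -0.4441.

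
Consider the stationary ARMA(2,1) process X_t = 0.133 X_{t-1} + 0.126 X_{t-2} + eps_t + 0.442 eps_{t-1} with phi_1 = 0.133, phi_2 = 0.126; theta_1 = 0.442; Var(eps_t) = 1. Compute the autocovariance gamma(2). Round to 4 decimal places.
\gamma(2) = 0.2696

Multiply the model equation by X_{t-k} and take expectations. With theta_0 = psi_0 = 1 and psi_j the MA(infinity) weights, this gives
  gamma(k) - sum_i phi_i gamma(k-i) = c_k,
  c_k = sigma^2 * sum_{j=k..q} theta_j psi_{j-k}   (c_k = 0 for k > q),
using gamma(-m) = gamma(m).
psi-weights needed (psi_j = theta_j + sum_i phi_i psi_{j-i}):
  psi_1 = theta_1 + phi_1 = 0.442 + (0.133) = 0.575
Right-hand sides:
  c_0 = sigma^2 (1 + theta_1 psi_1) = 1 * (1 + (0.442)(0.575)) = 1 * 1.25415 = 1.25415
  c_1 = sigma^2 theta_1 = 1 * (0.442) = 0.442
  c_2 = 0
Equations for k = 0, 1, 2 (AR order 2, c_2 = 0):
  (E0) gamma(0) = phi_1 gamma(1) + phi_2 gamma(2) + c_0
  (E1) gamma(1) = phi_1 gamma(0) + phi_2 gamma(1) + c_1
  (E2) gamma(2) = phi_1 gamma(1) + phi_2 gamma(0)
From (E1): gamma(1) = A gamma(0) + B with
  A = phi_1 / (1 - phi_2) = 0.133 / 0.874 = 0.152174,   B = c_1 / (1 - phi_2) = 0.442 / 0.874 = 0.505721.
Insert (E2) into (E0): gamma(0) (1 - phi_2^2) = phi_1 (1 + phi_2) gamma(1) + c_0.
  phi_1 (1 + phi_2) = (0.133)(1.126) = 0.149758,   1 - phi_2^2 = 0.984124.
Replace gamma(1) by A gamma(0) + B and collect gamma(0):
  gamma(0) [0.984124 - (0.149758)(0.152174)] = (0.149758)(0.505721) + 1.25415
  gamma(0) * 0.961335 = 1.329886
  gamma(0) = 1.329886 / 0.961335 = 1.383374.
  gamma(1) = A gamma(0) + B = (0.152174)(1.383374) + (0.505721) = 0.716234.
  gamma(2) = phi_1 gamma(1) + phi_2 gamma(0) = (0.133)(0.716234) + (0.126)(1.383374) = 0.269564.
Therefore gamma(2) = 0.2696 (to 4 decimal places).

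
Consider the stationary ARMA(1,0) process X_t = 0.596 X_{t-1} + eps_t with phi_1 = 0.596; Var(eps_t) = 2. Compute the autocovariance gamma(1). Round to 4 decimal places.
\gamma(1) = 1.8487

Multiply the model equation by X_{t-k} and take expectations. With theta_0 = psi_0 = 1 and psi_j the MA(infinity) weights, this gives
  gamma(k) - sum_i phi_i gamma(k-i) = c_k,
  c_k = sigma^2 * sum_{j=k..q} theta_j psi_{j-k}   (c_k = 0 for k > q),
using gamma(-m) = gamma(m).
Pure AR (q = 0): c_0 = sigma^2 = 2, c_k = 0 for k >= 1.
Equations for k = 0 and k = 1 (AR order 1):
  gamma(0) = phi_1 gamma(1) + c_0
  gamma(1) = phi_1 gamma(0) + c_1
Substituting the second into the first: gamma(0) (1 - phi_1^2) = c_0 + phi_1 c_1, so
  gamma(0) = c_0 / (1 - phi_1^2) = 2 / (1 - (0.596)^2) = 2 / 0.644784 = 3.101814.
  gamma(1) = phi_1 gamma(0) = (0.596)(3.101814) = 1.848681.
Therefore gamma(1) = 1.8487 (to 4 decimal places).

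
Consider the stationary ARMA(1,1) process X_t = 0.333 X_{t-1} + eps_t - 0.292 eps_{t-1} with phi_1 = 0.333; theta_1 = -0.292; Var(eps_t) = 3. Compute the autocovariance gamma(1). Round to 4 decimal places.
\gamma(1) = 0.1249

Multiply the model equation by X_{t-k} and take expectations. With theta_0 = psi_0 = 1 and psi_j the MA(infinity) weights, this gives
  gamma(k) - sum_i phi_i gamma(k-i) = c_k,
  c_k = sigma^2 * sum_{j=k..q} theta_j psi_{j-k}   (c_k = 0 for k > q),
using gamma(-m) = gamma(m).
psi-weights needed (psi_j = theta_j + sum_i phi_i psi_{j-i}):
  psi_1 = theta_1 + phi_1 = -0.292 + (0.333) = 0.041
Right-hand sides:
  c_0 = sigma^2 (1 + theta_1 psi_1) = 3 * (1 + (-0.292)(0.041)) = 3 * 0.988028 = 2.964084
  c_1 = sigma^2 theta_1 = 3 * (-0.292) = -0.876
  c_2 = 0
Equations for k = 0 and k = 1 (AR order 1):
  gamma(0) = phi_1 gamma(1) + c_0
  gamma(1) = phi_1 gamma(0) + c_1
Substituting the second into the first: gamma(0) (1 - phi_1^2) = c_0 + phi_1 c_1, so
  gamma(0) = (c_0 + phi_1 c_1) / (1 - phi_1^2) = (2.964084 + (0.333)(-0.876)) / (1 - (0.333)^2) = 2.672376 / 0.889111 = 3.005672.
  gamma(1) = phi_1 gamma(0) + c_1 = (0.333)(3.005672) + (-0.876) = 0.124889.
Therefore gamma(1) = 0.1249 (to 4 decimal places).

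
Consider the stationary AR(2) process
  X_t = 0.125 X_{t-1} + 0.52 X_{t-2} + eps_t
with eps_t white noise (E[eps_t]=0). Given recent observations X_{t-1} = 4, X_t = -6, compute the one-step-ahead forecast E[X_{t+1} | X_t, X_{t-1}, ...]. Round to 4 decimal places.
E[X_{t+1} \mid \mathcal F_t] = 1.3300

For an AR(p) model X_t = c + sum_i phi_i X_{t-i} + eps_t, the
one-step-ahead conditional mean is
  E[X_{t+1} | X_t, ...] = c + sum_i phi_i X_{t+1-i}.
Substitute known values:
  E[X_{t+1} | ...] = (0.125) * (-6) + (0.52) * (4)
                   = 1.3300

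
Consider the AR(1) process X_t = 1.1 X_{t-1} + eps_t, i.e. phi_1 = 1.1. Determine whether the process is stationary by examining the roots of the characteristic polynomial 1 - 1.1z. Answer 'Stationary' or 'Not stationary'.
\text{Not stationary}

The AR(p) characteristic polynomial is P(z) = 1 - 1.1z.
Stationarity requires all roots to lie outside the unit circle, i.e. |z| > 1 for every root.
This is linear in z: 1 + (-1.1) z = 0  =>  z = -1/(-1.1) = 0.909091,  |z| = 0.909091.
Moduli of all roots: 0.9091.
All moduli strictly greater than 1? No.
Verdict: Not stationary.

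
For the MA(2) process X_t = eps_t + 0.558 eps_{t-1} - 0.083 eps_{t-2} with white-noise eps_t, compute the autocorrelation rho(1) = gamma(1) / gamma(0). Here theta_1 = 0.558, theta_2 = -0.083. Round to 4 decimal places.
\rho(1) = 0.3882

For an MA(q) process with theta_0 = 1, the autocovariance is
  gamma(k) = sigma^2 * sum_{i=0..q-k} theta_i * theta_{i+k},
and rho(k) = gamma(k) / gamma(0). Sigma^2 cancels.
  numerator   = (1)*(0.558) + (0.558)*(-0.083) = 0.511686.
  denominator = (1)^2 + (0.558)^2 + (-0.083)^2 = 1.318253.
  rho(1) = 0.511686 / 1.318253 = 0.3882.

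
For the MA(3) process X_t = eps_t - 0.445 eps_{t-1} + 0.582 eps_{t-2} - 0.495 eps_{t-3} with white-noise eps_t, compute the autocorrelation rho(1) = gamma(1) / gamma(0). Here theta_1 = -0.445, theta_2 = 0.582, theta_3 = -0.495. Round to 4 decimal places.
\rho(1) = -0.5568

For an MA(q) process with theta_0 = 1, the autocovariance is
  gamma(k) = sigma^2 * sum_{i=0..q-k} theta_i * theta_{i+k},
and rho(k) = gamma(k) / gamma(0). Sigma^2 cancels.
  numerator   = (1)*(-0.445) + (-0.445)*(0.582) + (0.582)*(-0.495) = -0.99208.
  denominator = (1)^2 + (-0.445)^2 + (0.582)^2 + (-0.495)^2 = 1.781774.
  rho(1) = -0.99208 / 1.781774 = -0.5568.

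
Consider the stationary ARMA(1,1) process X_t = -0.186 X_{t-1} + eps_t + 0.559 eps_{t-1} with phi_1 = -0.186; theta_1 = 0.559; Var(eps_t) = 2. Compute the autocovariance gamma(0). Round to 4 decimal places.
\gamma(0) = 2.2882

Multiply the model equation by X_{t-k} and take expectations. With theta_0 = psi_0 = 1 and psi_j the MA(infinity) weights, this gives
  gamma(k) - sum_i phi_i gamma(k-i) = c_k,
  c_k = sigma^2 * sum_{j=k..q} theta_j psi_{j-k}   (c_k = 0 for k > q),
using gamma(-m) = gamma(m).
psi-weights needed (psi_j = theta_j + sum_i phi_i psi_{j-i}):
  psi_1 = theta_1 + phi_1 = 0.559 + (-0.186) = 0.373
Right-hand sides:
  c_0 = sigma^2 (1 + theta_1 psi_1) = 2 * (1 + (0.559)(0.373)) = 2 * 1.208507 = 2.417014
  c_1 = sigma^2 theta_1 = 2 * (0.559) = 1.118
  c_2 = 0
Equations for k = 0 and k = 1 (AR order 1):
  gamma(0) = phi_1 gamma(1) + c_0
  gamma(1) = phi_1 gamma(0) + c_1
Substituting the second into the first: gamma(0) (1 - phi_1^2) = c_0 + phi_1 c_1, so
  gamma(0) = (c_0 + phi_1 c_1) / (1 - phi_1^2) = (2.417014 + (-0.186)(1.118)) / (1 - (-0.186)^2) = 2.209066 / 0.965404 = 2.28823.
Therefore gamma(0) = 2.2882 (to 4 decimal places).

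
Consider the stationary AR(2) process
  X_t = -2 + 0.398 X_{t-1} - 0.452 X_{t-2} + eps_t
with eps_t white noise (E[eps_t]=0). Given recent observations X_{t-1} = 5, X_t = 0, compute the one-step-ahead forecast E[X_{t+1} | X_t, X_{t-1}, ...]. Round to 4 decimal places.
E[X_{t+1} \mid \mathcal F_t] = -4.2600

For an AR(p) model X_t = c + sum_i phi_i X_{t-i} + eps_t, the
one-step-ahead conditional mean is
  E[X_{t+1} | X_t, ...] = c + sum_i phi_i X_{t+1-i}.
Substitute known values:
  E[X_{t+1} | ...] = -2 + (0.398) * (0) + (-0.452) * (5)
                   = -4.2600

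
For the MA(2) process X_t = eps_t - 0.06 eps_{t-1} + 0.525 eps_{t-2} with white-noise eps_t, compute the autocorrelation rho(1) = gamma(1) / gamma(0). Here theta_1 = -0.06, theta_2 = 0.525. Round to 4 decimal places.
\rho(1) = -0.0715

For an MA(q) process with theta_0 = 1, the autocovariance is
  gamma(k) = sigma^2 * sum_{i=0..q-k} theta_i * theta_{i+k},
and rho(k) = gamma(k) / gamma(0). Sigma^2 cancels.
  numerator   = (1)*(-0.06) + (-0.06)*(0.525) = -0.0915.
  denominator = (1)^2 + (-0.06)^2 + (0.525)^2 = 1.279225.
  rho(1) = -0.0915 / 1.279225 = -0.0715.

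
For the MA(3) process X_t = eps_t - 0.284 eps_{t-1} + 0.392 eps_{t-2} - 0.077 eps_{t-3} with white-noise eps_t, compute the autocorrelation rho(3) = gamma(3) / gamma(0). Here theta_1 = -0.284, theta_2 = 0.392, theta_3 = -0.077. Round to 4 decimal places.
\rho(3) = -0.0621

For an MA(q) process with theta_0 = 1, the autocovariance is
  gamma(k) = sigma^2 * sum_{i=0..q-k} theta_i * theta_{i+k},
and rho(k) = gamma(k) / gamma(0). Sigma^2 cancels.
  numerator   = (1)*(-0.077) = -0.077.
  denominator = (1)^2 + (-0.284)^2 + (0.392)^2 + (-0.077)^2 = 1.240249.
  rho(3) = -0.077 / 1.240249 = -0.0621.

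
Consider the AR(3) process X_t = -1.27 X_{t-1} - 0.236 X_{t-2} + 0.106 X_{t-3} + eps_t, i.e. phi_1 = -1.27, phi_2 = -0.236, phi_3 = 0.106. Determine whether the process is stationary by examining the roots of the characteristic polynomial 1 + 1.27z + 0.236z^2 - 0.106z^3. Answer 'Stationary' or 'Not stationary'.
\text{Stationary}

The AR(p) characteristic polynomial is P(z) = 1 + 1.27z + 0.236z^2 - 0.106z^3.
Stationarity requires all roots to lie outside the unit circle, i.e. |z| > 1 for every root.
Degree 3: look for a simple real root z0 first, then factor out (1 - z/z0) and solve the remaining quadratic.
Testing z0 = 5: P(5) = 1 + (1.27)(5) + (0.236)(5)^2 + (-0.106)(5)^3
  = 1 + (6.35) + (5.9) + (-13.25) = 0.  So z_0 = 5 is a root, |z_0| = 5.
Divide out the factor (1 - 0.2 z) = (1 - z/z0) (since 1/z0 = 0.2):
  P(z) = (1 - 0.2 z)(1 + (1.47) z + (0.53) z^2)
  [check: z-coef 1.47 - (0.2) = 1.27; z^2-coef 0.53 - (0.2)(1.47) = 0.236; z^3-coef -(0.2)(0.53) = -0.106.]
Remaining roots from the quadratic factor 1 + (1.47) z + (0.53) z^2:
  Set 1 + (1.47) z + (0.53) z^2 = 0, i.e. a z^2 + b z + c = 0 with a = 0.53, b = 1.47, c = 1.
  Discriminant D = b^2 - 4ac = (1.47)^2 - 4*(0.53)*1 = 2.1609 - (2.12) = 0.0409.
  D >= 0, so the roots are real: z = (-b +/- sqrt(D)) / (2a) = (-1.47 +/- 0.202237) / (1.06).
    z_1 = (-1.47 + 0.202237) / (1.06) = -1.196,   |z_1| = 1.196.
    z_2 = (-1.47 - 0.202237) / (1.06) = -1.5776,   |z_2| = 1.5776.
Moduli of all roots: 5.0000, 1.1960, 1.5776.
All moduli strictly greater than 1? Yes.
Verdict: Stationary.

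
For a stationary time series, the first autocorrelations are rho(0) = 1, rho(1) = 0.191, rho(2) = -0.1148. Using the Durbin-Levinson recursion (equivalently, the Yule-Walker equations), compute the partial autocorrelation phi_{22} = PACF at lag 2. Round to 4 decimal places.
\phi_{22} = -0.1570

The PACF at lag k is phi_{kk}, the last component of the solution
to the Yule-Walker system G_k phi = r_k where
  (G_k)_{ij} = rho(|i - j|), (r_k)_i = rho(i), i,j = 1..k.
Equivalently, Durbin-Levinson gives phi_{kk} iteratively:
  phi_{11} = rho(1)
  phi_{kk} = [rho(k) - sum_{j=1..k-1} phi_{k-1,j} rho(k-j)]
            / [1 - sum_{j=1..k-1} phi_{k-1,j} rho(j)],
  phi_{k,j} = phi_{k-1,j} - phi_{kk} phi_{k-1,k-j},  j = 1..k-1.
Step k = 1:
  phi_11 = rho(1) = 0.191.
Step k = 2:
  phi_22 = [rho(2) - phi_11 rho(1)] / [1 - phi_11 rho(1)] = [-0.1148 - (0.191)(0.191)] / [1 - (0.191)(0.191)]
         = -0.151281 / 0.963519 = -0.157.
Therefore phi_{22} = -0.1570.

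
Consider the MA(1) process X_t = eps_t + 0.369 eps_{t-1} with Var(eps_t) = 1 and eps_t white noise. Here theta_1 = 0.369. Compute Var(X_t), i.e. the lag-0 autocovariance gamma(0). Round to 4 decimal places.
\gamma(0) = 1.1362

For an MA(q) process X_t = eps_t + sum_i theta_i eps_{t-i} with
Var(eps_t) = sigma^2, the variance is
  gamma(0) = sigma^2 * (1 + sum_i theta_i^2).
  sum_i theta_i^2 = (0.369)^2 = 0.136161.
  gamma(0) = 1 * (1 + 0.136161) = 1 * 1.136161 = 1.136161, which rounds to 1.1362.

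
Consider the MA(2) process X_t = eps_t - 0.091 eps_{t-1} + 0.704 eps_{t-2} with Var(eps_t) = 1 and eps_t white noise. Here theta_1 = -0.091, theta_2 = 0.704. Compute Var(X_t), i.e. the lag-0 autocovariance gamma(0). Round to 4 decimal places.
\gamma(0) = 1.5039

For an MA(q) process X_t = eps_t + sum_i theta_i eps_{t-i} with
Var(eps_t) = sigma^2, the variance is
  gamma(0) = sigma^2 * (1 + sum_i theta_i^2).
  sum_i theta_i^2 = (-0.091)^2 + (0.704)^2 = 0.008281 + 0.495616 = 0.503897.
  gamma(0) = 1 * (1 + 0.503897) = 1 * 1.503897 = 1.503897, which rounds to 1.5039.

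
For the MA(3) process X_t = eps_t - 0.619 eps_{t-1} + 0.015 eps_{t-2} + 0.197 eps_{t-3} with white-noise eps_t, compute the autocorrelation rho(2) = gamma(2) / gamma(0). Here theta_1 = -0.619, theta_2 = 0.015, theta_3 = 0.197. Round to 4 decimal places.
\rho(2) = -0.0752

For an MA(q) process with theta_0 = 1, the autocovariance is
  gamma(k) = sigma^2 * sum_{i=0..q-k} theta_i * theta_{i+k},
and rho(k) = gamma(k) / gamma(0). Sigma^2 cancels.
  numerator   = (1)*(0.015) + (-0.619)*(0.197) = -0.106943.
  denominator = (1)^2 + (-0.619)^2 + (0.015)^2 + (0.197)^2 = 1.422195.
  rho(2) = -0.106943 / 1.422195 = -0.0752.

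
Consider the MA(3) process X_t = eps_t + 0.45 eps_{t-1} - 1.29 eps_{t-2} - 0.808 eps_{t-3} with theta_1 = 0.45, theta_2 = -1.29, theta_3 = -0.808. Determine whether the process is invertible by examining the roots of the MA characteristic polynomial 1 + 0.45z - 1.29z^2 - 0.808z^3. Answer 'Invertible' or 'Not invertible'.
\text{Not invertible}

The MA(q) characteristic polynomial is P(z) = 1 + 0.45z - 1.29z^2 - 0.808z^3.
Invertibility requires all roots to lie outside the unit circle, i.e. |z| > 1 for every root.
Degree 3: look for a simple real root z0 first, then factor out (1 - z/z0) and solve the remaining quadratic.
Testing z0 = -1.25: P(-1.25) = 1 + (0.45)(-1.25) + (-1.29)(-1.25)^2 + (-0.808)(-1.25)^3
  = 1 + (-0.5625) + (-2.015625) + (1.578125) = 0.  So z_0 = -1.25 is a root, |z_0| = 1.25.
Divide out the factor (1 + 0.8 z) = (1 - z/z0) (since 1/z0 = -0.8):
  P(z) = (1 + 0.8 z)(1 + (-0.35) z + (-1.01) z^2)
  [check: z-coef -0.35 - (-0.8) = 0.45; z^2-coef -1.01 - (-0.8)(-0.35) = -1.29; z^3-coef -(-0.8)(-1.01) = -0.808.]
Remaining roots from the quadratic factor 1 + (-0.35) z + (-1.01) z^2:
  Set 1 + (-0.35) z + (-1.01) z^2 = 0, i.e. a z^2 + b z + c = 0 with a = -1.01, b = -0.35, c = 1.
  Discriminant D = b^2 - 4ac = (-0.35)^2 - 4*(-1.01)*1 = 0.1225 - (-4.04) = 4.1625.
  D >= 0, so the roots are real: z = (-b +/- sqrt(D)) / (2a) = (0.35 +/- 2.040221) / (-2.02).
    z_1 = (0.35 + 2.040221) / (-2.02) = -1.1833,   |z_1| = 1.1833.
    z_2 = (0.35 - 2.040221) / (-2.02) = 0.8367,   |z_2| = 0.8367.
Moduli of all roots: 1.2500, 1.1833, 0.8367.
All moduli strictly greater than 1? No.
Verdict: Not invertible.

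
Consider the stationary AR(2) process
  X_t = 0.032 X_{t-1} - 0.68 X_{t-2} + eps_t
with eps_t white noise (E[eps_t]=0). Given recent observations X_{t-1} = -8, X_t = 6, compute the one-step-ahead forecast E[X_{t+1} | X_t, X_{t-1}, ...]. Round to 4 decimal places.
E[X_{t+1} \mid \mathcal F_t] = 5.6320

For an AR(p) model X_t = c + sum_i phi_i X_{t-i} + eps_t, the
one-step-ahead conditional mean is
  E[X_{t+1} | X_t, ...] = c + sum_i phi_i X_{t+1-i}.
Substitute known values:
  E[X_{t+1} | ...] = (0.032) * (6) + (-0.68) * (-8)
                   = 5.6320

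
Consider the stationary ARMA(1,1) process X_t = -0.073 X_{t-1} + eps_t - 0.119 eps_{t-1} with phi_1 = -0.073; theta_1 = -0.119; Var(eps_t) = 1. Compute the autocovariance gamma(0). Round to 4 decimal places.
\gamma(0) = 1.0371

Multiply the model equation by X_{t-k} and take expectations. With theta_0 = psi_0 = 1 and psi_j the MA(infinity) weights, this gives
  gamma(k) - sum_i phi_i gamma(k-i) = c_k,
  c_k = sigma^2 * sum_{j=k..q} theta_j psi_{j-k}   (c_k = 0 for k > q),
using gamma(-m) = gamma(m).
psi-weights needed (psi_j = theta_j + sum_i phi_i psi_{j-i}):
  psi_1 = theta_1 + phi_1 = -0.119 + (-0.073) = -0.192
Right-hand sides:
  c_0 = sigma^2 (1 + theta_1 psi_1) = 1 * (1 + (-0.119)(-0.192)) = 1 * 1.022848 = 1.022848
  c_1 = sigma^2 theta_1 = 1 * (-0.119) = -0.119
  c_2 = 0
Equations for k = 0 and k = 1 (AR order 1):
  gamma(0) = phi_1 gamma(1) + c_0
  gamma(1) = phi_1 gamma(0) + c_1
Substituting the second into the first: gamma(0) (1 - phi_1^2) = c_0 + phi_1 c_1, so
  gamma(0) = (c_0 + phi_1 c_1) / (1 - phi_1^2) = (1.022848 + (-0.073)(-0.119)) / (1 - (-0.073)^2) = 1.031535 / 0.994671 = 1.037062.
Therefore gamma(0) = 1.0371 (to 4 decimal places).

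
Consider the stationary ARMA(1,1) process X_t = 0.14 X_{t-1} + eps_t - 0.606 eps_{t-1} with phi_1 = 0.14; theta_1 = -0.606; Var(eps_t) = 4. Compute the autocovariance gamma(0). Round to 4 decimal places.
\gamma(0) = 4.8860

Multiply the model equation by X_{t-k} and take expectations. With theta_0 = psi_0 = 1 and psi_j the MA(infinity) weights, this gives
  gamma(k) - sum_i phi_i gamma(k-i) = c_k,
  c_k = sigma^2 * sum_{j=k..q} theta_j psi_{j-k}   (c_k = 0 for k > q),
using gamma(-m) = gamma(m).
psi-weights needed (psi_j = theta_j + sum_i phi_i psi_{j-i}):
  psi_1 = theta_1 + phi_1 = -0.606 + (0.14) = -0.466
Right-hand sides:
  c_0 = sigma^2 (1 + theta_1 psi_1) = 4 * (1 + (-0.606)(-0.466)) = 4 * 1.282396 = 5.129584
  c_1 = sigma^2 theta_1 = 4 * (-0.606) = -2.424
  c_2 = 0
Equations for k = 0 and k = 1 (AR order 1):
  gamma(0) = phi_1 gamma(1) + c_0
  gamma(1) = phi_1 gamma(0) + c_1
Substituting the second into the first: gamma(0) (1 - phi_1^2) = c_0 + phi_1 c_1, so
  gamma(0) = (c_0 + phi_1 c_1) / (1 - phi_1^2) = (5.129584 + (0.14)(-2.424)) / (1 - (0.14)^2) = 4.790224 / 0.9804 = 4.885989.
Therefore gamma(0) = 4.8860 (to 4 decimal places).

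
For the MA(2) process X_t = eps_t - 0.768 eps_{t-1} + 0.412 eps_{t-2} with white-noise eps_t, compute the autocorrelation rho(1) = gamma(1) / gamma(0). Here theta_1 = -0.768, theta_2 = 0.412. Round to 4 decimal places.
\rho(1) = -0.6163

For an MA(q) process with theta_0 = 1, the autocovariance is
  gamma(k) = sigma^2 * sum_{i=0..q-k} theta_i * theta_{i+k},
and rho(k) = gamma(k) / gamma(0). Sigma^2 cancels.
  numerator   = (1)*(-0.768) + (-0.768)*(0.412) = -1.084416.
  denominator = (1)^2 + (-0.768)^2 + (0.412)^2 = 1.759568.
  rho(1) = -1.084416 / 1.759568 = -0.6163.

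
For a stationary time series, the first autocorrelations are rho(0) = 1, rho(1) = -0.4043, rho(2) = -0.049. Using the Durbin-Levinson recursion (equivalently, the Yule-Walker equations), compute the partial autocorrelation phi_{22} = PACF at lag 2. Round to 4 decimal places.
\phi_{22} = -0.2540

The PACF at lag k is phi_{kk}, the last component of the solution
to the Yule-Walker system G_k phi = r_k where
  (G_k)_{ij} = rho(|i - j|), (r_k)_i = rho(i), i,j = 1..k.
Equivalently, Durbin-Levinson gives phi_{kk} iteratively:
  phi_{11} = rho(1)
  phi_{kk} = [rho(k) - sum_{j=1..k-1} phi_{k-1,j} rho(k-j)]
            / [1 - sum_{j=1..k-1} phi_{k-1,j} rho(j)],
  phi_{k,j} = phi_{k-1,j} - phi_{kk} phi_{k-1,k-j},  j = 1..k-1.
Step k = 1:
  phi_11 = rho(1) = -0.4043.
Step k = 2:
  phi_22 = [rho(2) - phi_11 rho(1)] / [1 - phi_11 rho(1)] = [-0.049 - (-0.4043)(-0.4043)] / [1 - (-0.4043)(-0.4043)]
         = -0.21245849 / 0.83654151 = -0.254.
Therefore phi_{22} = -0.2540.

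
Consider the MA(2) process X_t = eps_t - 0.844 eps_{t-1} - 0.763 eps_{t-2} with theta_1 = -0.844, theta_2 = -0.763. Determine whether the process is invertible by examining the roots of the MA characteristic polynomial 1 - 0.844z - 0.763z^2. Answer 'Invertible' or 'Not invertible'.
\text{Not invertible}

The MA(q) characteristic polynomial is P(z) = 1 - 0.844z - 0.763z^2.
Invertibility requires all roots to lie outside the unit circle, i.e. |z| > 1 for every root.
Set 1 + (-0.844) z + (-0.763) z^2 = 0, i.e. a z^2 + b z + c = 0 with a = -0.763, b = -0.844, c = 1.
Discriminant D = b^2 - 4ac = (-0.844)^2 - 4*(-0.763)*1 = 0.712336 - (-3.052) = 3.764336.
D >= 0, so the roots are real: z = (-b +/- sqrt(D)) / (2a) = (0.844 +/- 1.94019) / (-1.526).
  z_1 = (0.844 + 1.94019) / (-1.526) = -1.8245,   |z_1| = 1.8245.
  z_2 = (0.844 - 1.94019) / (-1.526) = 0.7183,   |z_2| = 0.7183.
Moduli of all roots: 1.8245, 0.7183.
All moduli strictly greater than 1? No.
Verdict: Not invertible.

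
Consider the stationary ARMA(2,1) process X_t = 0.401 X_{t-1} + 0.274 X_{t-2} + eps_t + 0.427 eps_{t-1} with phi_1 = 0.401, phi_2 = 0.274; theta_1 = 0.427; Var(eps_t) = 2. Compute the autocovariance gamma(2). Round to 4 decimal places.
\gamma(2) = 3.0219

Multiply the model equation by X_{t-k} and take expectations. With theta_0 = psi_0 = 1 and psi_j the MA(infinity) weights, this gives
  gamma(k) - sum_i phi_i gamma(k-i) = c_k,
  c_k = sigma^2 * sum_{j=k..q} theta_j psi_{j-k}   (c_k = 0 for k > q),
using gamma(-m) = gamma(m).
psi-weights needed (psi_j = theta_j + sum_i phi_i psi_{j-i}):
  psi_1 = theta_1 + phi_1 = 0.427 + (0.401) = 0.828
Right-hand sides:
  c_0 = sigma^2 (1 + theta_1 psi_1) = 2 * (1 + (0.427)(0.828)) = 2 * 1.353556 = 2.707112
  c_1 = sigma^2 theta_1 = 2 * (0.427) = 0.854
  c_2 = 0
Equations for k = 0, 1, 2 (AR order 2, c_2 = 0):
  (E0) gamma(0) = phi_1 gamma(1) + phi_2 gamma(2) + c_0
  (E1) gamma(1) = phi_1 gamma(0) + phi_2 gamma(1) + c_1
  (E2) gamma(2) = phi_1 gamma(1) + phi_2 gamma(0)
From (E1): gamma(1) = A gamma(0) + B with
  A = phi_1 / (1 - phi_2) = 0.401 / 0.726 = 0.552342,   B = c_1 / (1 - phi_2) = 0.854 / 0.726 = 1.176309.
Insert (E2) into (E0): gamma(0) (1 - phi_2^2) = phi_1 (1 + phi_2) gamma(1) + c_0.
  phi_1 (1 + phi_2) = (0.401)(1.274) = 0.510874,   1 - phi_2^2 = 0.924924.
Replace gamma(1) by A gamma(0) + B and collect gamma(0):
  gamma(0) [0.924924 - (0.510874)(0.552342)] = (0.510874)(1.176309) + 2.707112
  gamma(0) * 0.642747 = 3.308057
  gamma(0) = 3.308057 / 0.642747 = 5.146749.
  gamma(1) = A gamma(0) + B = (0.552342)(5.146749) + (1.176309) = 4.019072.
  gamma(2) = phi_1 gamma(1) + phi_2 gamma(0) = (0.401)(4.019072) + (0.274)(5.146749) = 3.021857.
Therefore gamma(2) = 3.0219 (to 4 decimal places).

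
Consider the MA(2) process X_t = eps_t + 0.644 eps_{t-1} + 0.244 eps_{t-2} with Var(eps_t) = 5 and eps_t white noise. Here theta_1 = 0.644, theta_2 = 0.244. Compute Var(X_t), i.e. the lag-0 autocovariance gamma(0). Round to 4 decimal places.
\gamma(0) = 7.3714

For an MA(q) process X_t = eps_t + sum_i theta_i eps_{t-i} with
Var(eps_t) = sigma^2, the variance is
  gamma(0) = sigma^2 * (1 + sum_i theta_i^2).
  sum_i theta_i^2 = (0.644)^2 + (0.244)^2 = 0.414736 + 0.059536 = 0.474272.
  gamma(0) = 5 * (1 + 0.474272) = 5 * 1.474272 = 7.37136, which rounds to 7.3714.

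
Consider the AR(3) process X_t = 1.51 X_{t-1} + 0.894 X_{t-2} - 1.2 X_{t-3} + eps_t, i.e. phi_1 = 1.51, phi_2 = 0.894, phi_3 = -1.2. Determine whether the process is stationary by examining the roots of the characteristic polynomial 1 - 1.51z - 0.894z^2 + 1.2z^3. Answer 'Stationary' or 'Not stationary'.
\text{Not stationary}

The AR(p) characteristic polynomial is P(z) = 1 - 1.51z - 0.894z^2 + 1.2z^3.
Stationarity requires all roots to lie outside the unit circle, i.e. |z| > 1 for every root.
Degree 3: look for a simple real root z0 first, then factor out (1 - z/z0) and solve the remaining quadratic.
Testing z0 = 0.625: P(0.625) = 1 + (-1.51)(0.625) + (-0.894)(0.625)^2 + (1.2)(0.625)^3
  = 1 + (-0.94375) + (-0.349219) + (0.292969) = 0.  So z_0 = 0.625 is a root, |z_0| = 0.625.
Divide out the factor (1 - 1.6 z) = (1 - z/z0) (since 1/z0 = 1.6):
  P(z) = (1 - 1.6 z)(1 + (0.09) z + (-0.75) z^2)
  [check: z-coef 0.09 - (1.6) = -1.51; z^2-coef -0.75 - (1.6)(0.09) = -0.894; z^3-coef -(1.6)(-0.75) = 1.2.]
Remaining roots from the quadratic factor 1 + (0.09) z + (-0.75) z^2:
  Set 1 + (0.09) z + (-0.75) z^2 = 0, i.e. a z^2 + b z + c = 0 with a = -0.75, b = 0.09, c = 1.
  Discriminant D = b^2 - 4ac = (0.09)^2 - 4*(-0.75)*1 = 0.0081 - (-3) = 3.0081.
  D >= 0, so the roots are real: z = (-b +/- sqrt(D)) / (2a) = (-0.09 +/- 1.734387) / (-1.5).
    z_1 = (-0.09 + 1.734387) / (-1.5) = -1.0963,   |z_1| = 1.0963.
    z_2 = (-0.09 - 1.734387) / (-1.5) = 1.2163,   |z_2| = 1.2163.
Moduli of all roots: 0.6250, 1.0963, 1.2163.
All moduli strictly greater than 1? No.
Verdict: Not stationary.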